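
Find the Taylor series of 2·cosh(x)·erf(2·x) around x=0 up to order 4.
-20·x^3/(3·√(π)) + 8·x/√(π)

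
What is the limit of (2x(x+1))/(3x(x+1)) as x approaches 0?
Both numerator and denominator → 0 as x → 0; this is a 0/0 indeterminate form.
Expand each to leading order near x = 0: numerator ~ 2·x, denominator ~ 3·x.
The limit of the ratio is 2/3.

Final answer: 2/3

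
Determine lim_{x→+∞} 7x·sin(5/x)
As x → +∞: let u = 5/x → 0⁺; then 7·x·sin(5/x) = 7·5·sin(u)/u → 7·5·1 = 35.
Limit = 35.

Final answer: 35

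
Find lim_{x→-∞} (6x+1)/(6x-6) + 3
Evaluate the dominant behaviour as x → -∞; each term tends to a finite value or vanishes.
Limit = 4.

Final answer: 4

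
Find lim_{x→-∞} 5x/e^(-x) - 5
The quotient is an ∞/∞ indeterminate form as x → -∞.
Compare growth rates of the dominant terms (exponentials ≫ polynomials ≫ logarithms), or apply L'Hôpital's rule; the quotient → 0.
Adding the constant: 0 - 5 = -5. Limit = -5.

Final answer: -5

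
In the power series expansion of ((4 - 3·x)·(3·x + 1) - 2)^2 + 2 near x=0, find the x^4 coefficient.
Expand to order 4: ((4 - 3·x)·(3·x + 1) - 2)^2 + 2 = 81·x^4 - 162·x^3 + 45·x^2 + 36·x + 6 + O(x^5).
The coefficient of x^4 is 81.

Final answer: 81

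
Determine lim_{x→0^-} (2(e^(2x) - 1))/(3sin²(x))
Both numerator and denominator → 0 as x → 0^-; this is a 0/0 indeterminate form.
Expand each to leading order near x = 0: numerator ~ 4·x, denominator ~ 3·x^2.
The limit of the ratio is -∞.

Final answer: -∞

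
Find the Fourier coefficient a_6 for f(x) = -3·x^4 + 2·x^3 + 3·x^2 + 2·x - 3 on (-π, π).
a_6 = (1/π) ∫_{-π}^{π} f(x)·cos(6x) dx.
Evaluate the integral (use parity and integration by parts as needed): a_6 = 4/9 - 2·π^2/3.

Final answer: 4/9 - 2·π^2/3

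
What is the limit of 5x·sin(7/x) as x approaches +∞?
As x → +∞: let u = 7/x → 0⁺; then 5·x·sin(7/x) = 5·7·sin(u)/u → 5·7·1 = 35.
Limit = 35.

Final answer: 35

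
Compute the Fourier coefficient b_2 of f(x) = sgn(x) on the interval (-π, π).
b_2 = (1/π) ∫_{-π}^{π} f(x)·sin(2x) dx.
Evaluate the integral (use parity and integration by parts as needed): b_2 = 0.

Final answer: 0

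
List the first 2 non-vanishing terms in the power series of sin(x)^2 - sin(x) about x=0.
x^2 - x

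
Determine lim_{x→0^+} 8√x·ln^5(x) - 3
The product is a 0·∞ indeterminate form at x → 0⁺.
Rewrite the product as 8·ln^5(x) / x^(-1/2) and apply L'Hôpital, or use the standard hierarchy x^(-1/2) ≫ |ln x|^5 as x → 0⁺.
The indeterminate product → 0, so the limit = -3.

Final answer: -3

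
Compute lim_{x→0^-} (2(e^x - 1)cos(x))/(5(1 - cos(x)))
Both numerator and denominator → 0 as x → 0^-; this is a 0/0 indeterminate form.
Expand each to leading order near x = 0: numerator ~ 2·x, denominator ~ 5·x^2/2.
The limit of the ratio is -∞.

Final answer: -∞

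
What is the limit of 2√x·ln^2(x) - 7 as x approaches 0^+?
The product is a 0·∞ indeterminate form at x → 0⁺.
Rewrite the product as 2·ln^2(x) / x^(-1/2) and apply L'Hôpital, or use the standard hierarchy x^(-1/2) ≫ |ln x|^2 as x → 0⁺.
The indeterminate product → 0, so the limit = -7.

Final answer: -7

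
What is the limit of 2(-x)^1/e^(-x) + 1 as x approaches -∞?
The quotient is an ∞/∞ indeterminate form as x → -∞.
Compare growth rates of the dominant terms (exponentials ≫ polynomials ≫ logarithms), or apply L'Hôpital's rule; the quotient → 0.
Adding the constant: 0 + 1 = 1. Limit = 1.

Final answer: 1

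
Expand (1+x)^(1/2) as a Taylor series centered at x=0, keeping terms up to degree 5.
7·x^5/256 - 5·x^4/128 + x^3/16 - x^2/8 + x/2 + 1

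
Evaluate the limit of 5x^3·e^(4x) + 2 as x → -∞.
The product is a 0·∞ indeterminate form at x → -∞.
Rewrite the product as 5x^3 / e^(-4x) (an ∞/∞ form) and apply L'Hôpital, or use the standard hierarchy e^(4|x|) ≫ |x^3| as x → -∞.
The indeterminate product → 0, so the limit = 2.

Final answer: 2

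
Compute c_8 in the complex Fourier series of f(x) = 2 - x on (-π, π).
Compute the real Fourier coefficients first: a_8 = 0, b_8 = 1/4.
Then c_8 = (a_8 − i·b_8)/2 = -i/8.

Final answer: -i/8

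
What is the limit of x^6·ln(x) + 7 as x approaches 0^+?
The product is a 0·∞ indeterminate form at x → 0⁺.
Rewrite the product as ln(x) / x^(-6) and apply L'Hôpital, or use the standard hierarchy x^(-6) ≫ |ln x| as x → 0⁺.
The indeterminate product → 0, so the limit = 7.

Final answer: 7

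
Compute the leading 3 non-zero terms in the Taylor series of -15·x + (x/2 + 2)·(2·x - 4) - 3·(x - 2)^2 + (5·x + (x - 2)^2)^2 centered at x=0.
7·x^2 + 7·x - 4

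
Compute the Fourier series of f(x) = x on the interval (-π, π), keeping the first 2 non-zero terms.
2·sin(x) - sin(2·x)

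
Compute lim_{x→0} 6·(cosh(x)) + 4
Direct substitution at x = 0 gives 10.

Final answer: 10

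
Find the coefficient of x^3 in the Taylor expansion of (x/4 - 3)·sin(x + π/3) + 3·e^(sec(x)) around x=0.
Expand to order 3: (x/4 - 3)·sin(x + π/3) + 3·e^(sec(x)) = x^3·(1/4 - √(3)/16) + x^2·(1/8 + 3·√(3)/4 + 3·e/2) + x·(-3/2 + √(3)/8) - 3·√(3)/2 + 3·e + O(x^4).
The coefficient of x^3 is 1/4 - √(3)/16.

Final answer: 1/4 - √(3)/16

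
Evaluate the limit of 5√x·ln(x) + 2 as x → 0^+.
The product is a 0·∞ indeterminate form at x → 0⁺.
Rewrite the product as 5·ln(x) / x^(-1/2) and apply L'Hôpital, or use the standard hierarchy x^(-1/2) ≫ |ln x| as x → 0⁺.
The indeterminate product → 0, so the limit = 2.

Final answer: 2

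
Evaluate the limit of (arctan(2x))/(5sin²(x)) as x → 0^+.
Both numerator and denominator → 0 as x → 0^+; this is a 0/0 indeterminate form.
Expand each to leading order near x = 0: numerator ~ 2·x, denominator ~ 5·x^2.
The limit of the ratio is ∞.

Final answer: ∞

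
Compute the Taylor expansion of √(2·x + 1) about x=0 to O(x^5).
-5·x^4/8 + x^3/2 - x^2/2 + x + 1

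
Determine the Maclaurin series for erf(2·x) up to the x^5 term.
32·x^5/(5·√(π)) - 16·x^3/(3·√(π)) + 4·x/√(π)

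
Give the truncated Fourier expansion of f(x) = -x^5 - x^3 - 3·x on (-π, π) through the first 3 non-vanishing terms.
(-234 - 2·π^4 + 38·π^2)·sin(x) + (-4·π^2 + 9 + π^4)·sin(2·x) + (-2·π^4/3 - 206/81 + 22·π^2/27)·sin(3·x)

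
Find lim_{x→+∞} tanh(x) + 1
Evaluate the dominant behaviour as x → +∞; each term tends to a finite value or vanishes.
Limit = 2.

Final answer: 2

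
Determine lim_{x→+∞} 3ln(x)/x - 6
The quotient is an ∞/∞ indeterminate form as x → +∞.
The polynomial denominator x dominates the logarithmic numerator (any positive power of x ≫ ln(x) as x → ∞), so the quotient → 0.
Adding the constant: 0 - 6 = -6. Limit = -6.

Final answer: -6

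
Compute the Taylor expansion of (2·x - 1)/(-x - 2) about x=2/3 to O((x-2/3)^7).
-1/8 - 45·(x - 2/3)/64 + 135·(x - 2/3)^2/512 - 405·(x - 2/3)^3/4096 + 1215·(x - 2/3)^4/32768 - 3645·(x - 2/3)^5/262144 + 10935·(x - 2/3)^6/2097152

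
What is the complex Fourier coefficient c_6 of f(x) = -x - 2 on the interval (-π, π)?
Compute the real Fourier coefficients first: a_6 = 0, b_6 = 1/3.
Then c_6 = (a_6 − i·b_6)/2 = -i/6.

Final answer: -i/6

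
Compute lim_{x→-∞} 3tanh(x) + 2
Evaluate the dominant behaviour as x → -∞; each term tends to a finite value or vanishes.
Limit = -1.

Final answer: -1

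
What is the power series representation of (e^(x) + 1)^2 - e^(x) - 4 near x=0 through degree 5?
11·x^5/40 + 17·x^4/24 + 3·x^3/2 + 5·x^2/2 + 3·x - 1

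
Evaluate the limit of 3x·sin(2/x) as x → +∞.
As x → +∞: let u = 2/x → 0⁺; then 3·x·sin(2/x) = 3·2·sin(u)/u → 3·2·1 = 6.
Limit = 6.

Final answer: 6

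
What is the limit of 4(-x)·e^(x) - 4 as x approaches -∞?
The product is a 0·∞ indeterminate form at x → -∞.
Rewrite the product as 4(-x) / e^(-x) (an ∞/∞ form) and apply L'Hôpital, or use the standard hierarchy e^(|x|) ≫ |(-x)| as x → -∞.
The indeterminate product → 0, so the limit = -4.

Final answer: -4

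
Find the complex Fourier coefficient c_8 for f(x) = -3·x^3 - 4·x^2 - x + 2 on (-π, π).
Compute the real Fourier coefficients first: a_8 = -1/4, b_8 = 23/128 + 3·π^2/4.
Then c_8 = (a_8 − i·b_8)/2 = -1/8 - 3·i·π^2/8 - 23·i/256.

Final answer: -1/8 - 3·i·π^2/8 - 23·i/256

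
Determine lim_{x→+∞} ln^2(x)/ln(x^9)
This is an ∞/∞ indeterminate form as x → +∞.
Write ln(x^9) = 9·ln(x), reducing the quotient to ln(x)/9 → ∞.
Limit = ∞.

Final answer: ∞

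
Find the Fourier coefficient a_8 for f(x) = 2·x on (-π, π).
a_8 = (1/π) ∫_{-π}^{π} f(x)·cos(8x) dx.
Evaluate the integral (use parity and integration by parts as needed): a_8 = 0.

Final answer: 0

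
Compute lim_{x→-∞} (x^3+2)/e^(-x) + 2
The quotient is an ∞/∞ indeterminate form as x → -∞.
Compare growth rates of the dominant terms (exponentials ≫ polynomials ≫ logarithms), or apply L'Hôpital's rule; the quotient → 0.
Adding the constant: 0 + 2 = 2. Limit = 2.

Final answer: 2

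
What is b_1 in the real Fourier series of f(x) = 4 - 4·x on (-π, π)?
b_1 = (1/π) ∫_{-π}^{π} f(x)·sin(1x) dx.
Evaluate the integral (use parity and integration by parts as needed): b_1 = -8.

Final answer: -8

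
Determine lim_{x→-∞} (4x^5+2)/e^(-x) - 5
The quotient is an ∞/∞ indeterminate form as x → -∞.
Compare growth rates of the dominant terms (exponentials ≫ polynomials ≫ logarithms), or apply L'Hôpital's rule; the quotient → 0.
Adding the constant: 0 - 5 = -5. Limit = -5.

Final answer: -5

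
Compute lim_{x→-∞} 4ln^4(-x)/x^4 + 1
The quotient is an ∞/∞ indeterminate form as x → -∞.
Compare growth rates of the dominant terms (exponentials ≫ polynomials ≫ logarithms), or apply L'Hôpital's rule; the quotient → 0.
Adding the constant: 0 + 1 = 1. Limit = 1.

Final answer: 1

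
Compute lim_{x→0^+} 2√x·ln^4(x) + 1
The product is a 0·∞ indeterminate form at x → 0⁺.
Rewrite the product as 2·ln^4(x) / x^(-1/2) and apply L'Hôpital, or use the standard hierarchy x^(-1/2) ≫ |ln x|^4 as x → 0⁺.
The indeterminate product → 0, so the limit = 1.

Final answer: 1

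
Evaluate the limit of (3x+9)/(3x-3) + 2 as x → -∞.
Evaluate the dominant behaviour as x → -∞; each term tends to a finite value or vanishes.
Limit = 3.

Final answer: 3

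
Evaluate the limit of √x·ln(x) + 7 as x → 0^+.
The product is a 0·∞ indeterminate form at x → 0⁺.
Rewrite the product as ln(x) / x^(-1/2) and apply L'Hôpital, or use the standard hierarchy x^(-1/2) ≫ |ln x| as x → 0⁺.
The indeterminate product → 0, so the limit = 7.

Final answer: 7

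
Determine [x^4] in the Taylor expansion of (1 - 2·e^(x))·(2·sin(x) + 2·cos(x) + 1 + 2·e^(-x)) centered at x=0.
Expand to order 4: (1 - 2·e^(x))·(2·sin(x) + 2·cos(x) + 1 + 2·e^(-x)) = 3·x^4/4 - x^3 - 5·x^2 - 10·x - 5 + O(x^5).
The coefficient of x^4 is 3/4.

Final answer: 3/4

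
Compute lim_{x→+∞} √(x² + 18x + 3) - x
This is an ∞ − ∞ indeterminate form.
Multiply and divide by the conjugate √(x²+18x + 3) + x; the x² terms cancel, leaving (18x + 3)/(√(x²+18x + 3)+x) → 18/2 = 9.
Limit = 9.

Final answer: 9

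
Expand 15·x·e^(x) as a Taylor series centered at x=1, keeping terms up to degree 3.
15·e + 30·e·(x - 1) + 45·e·(x - 1)^2/2 + 10·e·(x - 1)^3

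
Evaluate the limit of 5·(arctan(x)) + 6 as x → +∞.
Evaluate the dominant behaviour as x → +∞; each term tends to a finite value or vanishes.
Limit = 6 + 5·π/2.

Final answer: 6 + 5·π/2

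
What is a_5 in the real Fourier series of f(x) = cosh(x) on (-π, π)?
a_5 = (1/π) ∫_{-π}^{π} f(x)·cos(5x) dx.
Evaluate the integral (use parity and integration by parts as needed): a_5 = -sinh(π)/(13·π).

Final answer: -sinh(π)/(13·π)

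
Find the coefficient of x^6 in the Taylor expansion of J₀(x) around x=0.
Expand to order 6: J₀(x) = -x^6/2304 + x^4/64 - x^2/4 + 1 + O(x^7).
The coefficient of x^6 is -1/2304.

Final answer: -1/2304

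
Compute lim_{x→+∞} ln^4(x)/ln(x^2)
This is an ∞/∞ indeterminate form as x → +∞.
Write ln(x^2) = 2·ln(x), reducing the quotient to ln^3(x)/2 → ∞.
Limit = ∞.

Final answer: ∞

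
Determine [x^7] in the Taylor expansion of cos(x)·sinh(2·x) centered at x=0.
Expand to order 7: cos(x)·sinh(2·x) = -139·x^7/2520 - 19·x^5/60 + x^3/3 + 2·x + O(x^8).
The coefficient of x^7 is -139/2520.

Final answer: -139/2520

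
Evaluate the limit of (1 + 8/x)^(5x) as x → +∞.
As x → +∞: write (1 + 8/x)^(5x) = ((1 + 8/x)^x)^5 → (e^8)^5 = e^40.
Limit = e^(40).

Final answer: e^(40)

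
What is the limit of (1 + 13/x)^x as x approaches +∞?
As x → +∞: this is the defining limit (1 + 13/x)^x → e^13.
Limit = e^(13).

Final answer: e^(13)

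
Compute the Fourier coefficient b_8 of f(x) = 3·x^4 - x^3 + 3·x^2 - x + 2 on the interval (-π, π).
b_8 = (1/π) ∫_{-π}^{π} f(x)·sin(8x) dx.
Evaluate the integral (use parity and integration by parts as needed): b_8 = 29/128 + π^2/4.

Final answer: 29/128 + π^2/4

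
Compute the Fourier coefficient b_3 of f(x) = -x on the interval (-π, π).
b_3 = (1/π) ∫_{-π}^{π} f(x)·sin(3x) dx.
Evaluate the integral (use parity and integration by parts as needed): b_3 = -2/3.

Final answer: -2/3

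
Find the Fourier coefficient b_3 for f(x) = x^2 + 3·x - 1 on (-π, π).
b_3 = (1/π) ∫_{-π}^{π} f(x)·sin(3x) dx.
Evaluate the integral (use parity and integration by parts as needed): b_3 = 2.

Final answer: 2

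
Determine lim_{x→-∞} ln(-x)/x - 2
The quotient is an ∞/∞ indeterminate form as x → -∞.
Compare growth rates of the dominant terms (exponentials ≫ polynomials ≫ logarithms), or apply L'Hôpital's rule; the quotient → 0.
Adding the constant: 0 - 2 = -2. Limit = -2.

Final answer: -2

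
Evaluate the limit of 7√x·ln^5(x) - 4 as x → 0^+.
The product is a 0·∞ indeterminate form at x → 0⁺.
Rewrite the product as 7·ln^5(x) / x^(-1/2) and apply L'Hôpital, or use the standard hierarchy x^(-1/2) ≫ |ln x|^5 as x → 0⁺.
The indeterminate product → 0, so the limit = -4.

Final answer: -4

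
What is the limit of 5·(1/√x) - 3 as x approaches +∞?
Evaluate the dominant behaviour as x → +∞; each term tends to a finite value or vanishes.
Limit = -3.

Final answer: -3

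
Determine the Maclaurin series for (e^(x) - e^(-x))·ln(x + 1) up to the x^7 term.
-17·x^7/40 + 19·x^6/36 - 2·x^5/3 + x^4 - x^3 + 2·x^2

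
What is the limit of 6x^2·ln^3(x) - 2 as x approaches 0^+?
The product is a 0·∞ indeterminate form at x → 0⁺.
Rewrite the product as 6·ln^3(x) / x^(-2) and apply L'Hôpital, or use the standard hierarchy x^(-2) ≫ |ln x|^3 as x → 0⁺.
The indeterminate product → 0, so the limit = -2.

Final answer: -2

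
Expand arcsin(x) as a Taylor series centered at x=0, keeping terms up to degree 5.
3·x^5/40 + x^3/6 + x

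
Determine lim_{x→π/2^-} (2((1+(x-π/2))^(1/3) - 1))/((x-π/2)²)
Both numerator and denominator → 0 as x → π/2^-; this is a 0/0 indeterminate form.
Expand each to leading order near x = π/2: numerator ~ 2·(x - π/2)/3, denominator ~ (x - π/2)^2.
The limit of the ratio is -∞.

Final answer: -∞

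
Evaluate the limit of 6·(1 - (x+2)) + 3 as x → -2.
Direct substitution at x = -2 gives 9.

Final answer: 9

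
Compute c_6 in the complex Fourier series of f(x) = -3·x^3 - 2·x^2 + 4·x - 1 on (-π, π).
Compute the real Fourier coefficients first: a_6 = -2/9, b_6 = -3/2 + π^2.
Then c_6 = (a_6 − i·b_6)/2 = -1/9 - i·π^2/2 + 3·i/4.

Final answer: -1/9 - i·π^2/2 + 3·i/4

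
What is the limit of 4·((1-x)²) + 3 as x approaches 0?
Direct substitution at x = 0 gives 7.

Final answer: 7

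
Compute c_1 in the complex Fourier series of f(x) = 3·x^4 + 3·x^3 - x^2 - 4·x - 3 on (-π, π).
Compute the real Fourier coefficients first: a_1 = 148 - 24·π^2, b_1 = -44 + 6·π^2.
Then c_1 = (a_1 − i·b_1)/2 = -12·π^2 + 74 - 3·i·π^2 + 22·i.

Final answer: -12·π^2 + 74 - 3·i·π^2 + 22·i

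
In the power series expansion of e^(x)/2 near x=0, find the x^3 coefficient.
Expand to order 3: e^(x)/2 = x^3/12 + x^2/4 + x/2 + 1/2 + O(x^4).
The coefficient of x^3 is 1/12.

Final answer: 1/12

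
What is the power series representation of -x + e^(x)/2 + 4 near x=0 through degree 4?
x^4/48 + x^3/12 + x^2/4 - x/2 + 9/2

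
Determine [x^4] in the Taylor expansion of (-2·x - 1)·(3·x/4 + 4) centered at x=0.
Expand to order 4: (-2·x - 1)·(3·x/4 + 4) = -3·x^2/2 - 35·x/4 - 4 + O(x^5).
The coefficient of x^4 is 0.

Final answer: 0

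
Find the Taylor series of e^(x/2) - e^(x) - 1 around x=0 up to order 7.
-127·x^7/645120 - 7·x^6/5120 - 31·x^5/3840 - 5·x^4/128 - 7·x^3/48 - 3·x^2/8 - x/2 - 1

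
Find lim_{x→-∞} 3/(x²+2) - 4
Evaluate the dominant behaviour as x → -∞; each term tends to a finite value or vanishes.
Limit = -4.

Final answer: -4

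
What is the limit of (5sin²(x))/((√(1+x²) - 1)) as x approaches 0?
Both numerator and denominator → 0 as x → 0; this is a 0/0 indeterminate form.
Expand each to leading order near x = 0: numerator ~ 5·x^2, denominator ~ x^2/2.
The limit of the ratio is 10.

Final answer: 10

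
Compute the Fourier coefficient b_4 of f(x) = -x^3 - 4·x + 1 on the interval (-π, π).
b_4 = (1/π) ∫_{-π}^{π} f(x)·sin(4x) dx.
Evaluate the integral (use parity and integration by parts as needed): b_4 = 29/16 + π^2/2.

Final answer: 29/16 + π^2/2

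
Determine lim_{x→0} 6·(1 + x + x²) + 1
Direct substitution at x = 0 gives 7.

Final answer: 7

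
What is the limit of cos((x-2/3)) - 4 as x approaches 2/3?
Direct substitution at x = 2/3 gives -3.

Final answer: -3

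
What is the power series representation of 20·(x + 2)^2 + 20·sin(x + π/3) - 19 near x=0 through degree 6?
-√(3)·x^6/72 + x^5/12 + 5·√(3)·x^4/12 - 5·x^3/3 + x^2·(20 - 5·√(3)) + 90·x + 10·√(3) + 61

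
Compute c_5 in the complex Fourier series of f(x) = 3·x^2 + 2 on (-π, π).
Compute the real Fourier coefficients first: a_5 = -12/25, b_5 = 0.
Then c_5 = (a_5 − i·b_5)/2 = -6/25.

Final answer: -6/25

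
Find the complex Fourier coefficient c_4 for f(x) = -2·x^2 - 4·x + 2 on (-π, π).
Compute the real Fourier coefficients first: a_4 = -1/2, b_4 = 2.
Then c_4 = (a_4 − i·b_4)/2 = -1/4 - i.

Final answer: -1/4 - i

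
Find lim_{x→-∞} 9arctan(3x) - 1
Evaluate the dominant behaviour as x → -∞; each term tends to a finite value or vanishes.
Limit = -9·π/2 - 1.

Final answer: -9·π/2 - 1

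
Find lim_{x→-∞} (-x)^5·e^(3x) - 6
The product is a 0·∞ indeterminate form at x → -∞.
Rewrite the product as (-x)^5 / e^(-3x) (an ∞/∞ form) and apply L'Hôpital, or use the standard hierarchy e^(3|x|) ≫ |(-x)^5| as x → -∞.
The indeterminate product → 0, so the limit = -6.

Final answer: -6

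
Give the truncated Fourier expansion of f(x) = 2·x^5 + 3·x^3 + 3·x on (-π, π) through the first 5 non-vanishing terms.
(-74·π^2 + 4·π^4 + 450)·sin(x) + (-2·π^4 - 27/2 + 7·π^2)·sin(2·x) + (-26·π^2/27 + 214/81 + 4·π^4/3)·sin(3·x) + (-π^4 - π^2/4 - 45/32)·sin(4·x) + (666/625 + 14·π^2/25 + 4·π^4/5)·sin(5·x)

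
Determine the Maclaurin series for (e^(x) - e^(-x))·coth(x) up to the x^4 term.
x^4/12 + x^2 + 2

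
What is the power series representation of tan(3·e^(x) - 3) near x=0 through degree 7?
55021·x^7/240 + 21061·x^6/240 + 1747·x^5/40 + 109·x^4/8 + 19·x^3/2 + 3·x^2/2 + 3·x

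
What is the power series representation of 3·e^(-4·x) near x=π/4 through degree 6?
3·e^(-π) - 12·e^(-π)·(x - π/4) + 24·e^(-π)·(x - π/4)^2 - 32·e^(-π)·(x - π/4)^3 + 32·e^(-π)·(x - π/4)^4 - 128·e^(-π)·(x - π/4)^5/5 + 256·e^(-π)·(x - π/4)^6/15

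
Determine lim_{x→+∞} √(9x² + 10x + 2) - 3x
As x → +∞: multiply by the conjugate to get (10x+2)/(√(9x²+10x+2)+3x); the denominator ~ 6x, so the limit is 10/6 = 5/3.
Limit = 5/3.

Final answer: 5/3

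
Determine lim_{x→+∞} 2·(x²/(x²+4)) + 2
Evaluate the dominant behaviour as x → +∞; each term tends to a finite value or vanishes.
Limit = 4.

Final answer: 4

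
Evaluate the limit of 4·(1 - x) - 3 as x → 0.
Direct substitution at x = 0 gives 1.

Final answer: 1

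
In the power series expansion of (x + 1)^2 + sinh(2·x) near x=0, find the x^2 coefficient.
Expand to order 2: (x + 1)^2 + sinh(2·x) = x^2 + 4·x + 1 + O(x^3).
The coefficient of x^2 is 1.

Final answer: 1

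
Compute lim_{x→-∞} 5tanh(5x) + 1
Evaluate the dominant behaviour as x → -∞; each term tends to a finite value or vanishes.
Limit = -4.

Final answer: -4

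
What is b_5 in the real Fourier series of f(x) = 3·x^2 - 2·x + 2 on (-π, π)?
b_5 = (1/π) ∫_{-π}^{π} f(x)·sin(5x) dx.
Evaluate the integral (use parity and integration by parts as needed): b_5 = -4/5.

Final answer: -4/5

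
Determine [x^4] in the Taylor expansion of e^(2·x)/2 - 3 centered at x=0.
Expand to order 4: e^(2·x)/2 - 3 = x^4/3 + 2·x^3/3 + x^2 + x - 5/2 + O(x^5).
The coefficient of x^4 is 1/3.

Final answer: 1/3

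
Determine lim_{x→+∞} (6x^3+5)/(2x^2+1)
This is an ∞/∞ indeterminate form as x → +∞.
Divide numerator and denominator by x^3 and let the lower-order terms vanish; the numerator's degree 3 exceeds the denominator's degree 2, so the quotient diverges.
Limit = ∞.

Final answer: ∞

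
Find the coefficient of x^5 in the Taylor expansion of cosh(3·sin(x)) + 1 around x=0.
Expand to order 5: cosh(3·sin(x)) + 1 = 15·x^4/8 + 9·x^2/2 + 2 + O(x^6).
The coefficient of x^5 is 0.

Final answer: 0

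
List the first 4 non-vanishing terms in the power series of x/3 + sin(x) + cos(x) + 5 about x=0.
-x^3/6 - x^2/2 + 4·x/3 + 6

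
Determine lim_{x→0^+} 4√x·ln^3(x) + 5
The product is a 0·∞ indeterminate form at x → 0⁺.
Rewrite the product as 4·ln^3(x) / x^(-1/2) and apply L'Hôpital, or use the standard hierarchy x^(-1/2) ≫ |ln x|^3 as x → 0⁺.
The indeterminate product → 0, so the limit = 5.

Final answer: 5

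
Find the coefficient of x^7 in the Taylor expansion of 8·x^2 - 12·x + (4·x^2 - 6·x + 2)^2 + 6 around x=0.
Expand to order 7: 8·x^2 - 12·x + (4·x^2 - 6·x + 2)^2 + 6 = 16·x^4 - 48·x^3 + 60·x^2 - 36·x + 10 + O(x^8).
The coefficient of x^7 is 0.

Final answer: 0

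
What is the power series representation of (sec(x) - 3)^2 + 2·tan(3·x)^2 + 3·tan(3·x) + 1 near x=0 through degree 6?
198241·x^6/360 + 486·x^5/5 + 1289·x^4/12 + 27·x^3 + 16·x^2 + 9·x + 5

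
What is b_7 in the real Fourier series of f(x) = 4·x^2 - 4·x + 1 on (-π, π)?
b_7 = (1/π) ∫_{-π}^{π} f(x)·sin(7x) dx.
Evaluate the integral (use parity and integration by parts as needed): b_7 = -8/7.

Final answer: -8/7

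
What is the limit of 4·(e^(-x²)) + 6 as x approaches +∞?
Evaluate the dominant behaviour as x → +∞; each term tends to a finite value or vanishes.
Limit = 6.

Final answer: 6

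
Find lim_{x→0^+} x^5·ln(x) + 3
The product is a 0·∞ indeterminate form at x → 0⁺.
Rewrite the product as ln(x) / x^(-5) and apply L'Hôpital, or use the standard hierarchy x^(-5) ≫ |ln x| as x → 0⁺.
The indeterminate product → 0, so the limit = 3.

Final answer: 3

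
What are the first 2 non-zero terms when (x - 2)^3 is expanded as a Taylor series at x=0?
12·x - 8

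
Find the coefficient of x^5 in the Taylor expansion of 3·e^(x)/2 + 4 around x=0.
Expand to order 5: 3·e^(x)/2 + 4 = x^5/80 + x^4/16 + x^3/4 + 3·x^2/4 + 3·x/2 + 11/2 + O(x^6).
The coefficient of x^5 is 1/80.

Final answer: 1/80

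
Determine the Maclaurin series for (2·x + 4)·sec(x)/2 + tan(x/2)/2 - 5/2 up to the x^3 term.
25·x^3/48 + x^2 + 5·x/4 - 1/2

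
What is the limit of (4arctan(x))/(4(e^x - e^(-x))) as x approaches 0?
Both numerator and denominator → 0 as x → 0; this is a 0/0 indeterminate form.
Expand each to leading order near x = 0: numerator ~ 4·x, denominator ~ 8·x.
The limit of the ratio is 1/2.

Final answer: 1/2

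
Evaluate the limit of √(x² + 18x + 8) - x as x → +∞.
This is an ∞ − ∞ indeterminate form.
Multiply and divide by the conjugate √(x²+18x + 8) + x; the x² terms cancel, leaving (18x + 8)/(√(x²+18x + 8)+x) → 18/2 = 9.
Limit = 9.

Final answer: 9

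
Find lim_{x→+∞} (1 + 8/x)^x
As x → +∞: this is the defining limit (1 + 8/x)^x → e^8.
Limit = e^(8).

Final answer: e^(8)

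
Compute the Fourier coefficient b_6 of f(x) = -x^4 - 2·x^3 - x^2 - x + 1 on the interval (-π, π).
b_6 = (1/π) ∫_{-π}^{π} f(x)·sin(6x) dx.
Evaluate the integral (use parity and integration by parts as needed): b_6 = 2/9 + 2·π^2/3.

Final answer: 2/9 + 2·π^2/3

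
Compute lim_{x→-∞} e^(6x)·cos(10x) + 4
Evaluate the dominant behaviour as x → -∞; each term tends to a finite value or vanishes.
Limit = 4.

Final answer: 4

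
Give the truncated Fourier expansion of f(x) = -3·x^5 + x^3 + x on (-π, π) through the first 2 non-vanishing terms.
(-730 - 6·π^4 + 122·π^2)·sin(x) + (-16·π^2 + 23 + 3·π^4)·sin(2·x)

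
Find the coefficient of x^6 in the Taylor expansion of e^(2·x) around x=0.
Expand to order 6: e^(2·x) = 4·x^6/45 + 4·x^5/15 + 2·x^4/3 + 4·x^3/3 + 2·x^2 + 2·x + 1 + O(x^7).
The coefficient of x^6 is 4/45.

Final answer: 4/45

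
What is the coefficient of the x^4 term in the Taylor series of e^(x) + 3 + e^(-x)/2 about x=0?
Expand to order 4: e^(x) + 3 + e^(-x)/2 = x^4/16 + x^3/12 + 3·x^2/4 + x/2 + 9/2 + O(x^5).
The coefficient of x^4 is 1/16.

Final answer: 1/16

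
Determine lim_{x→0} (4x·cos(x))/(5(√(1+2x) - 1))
Both numerator and denominator → 0 as x → 0; this is a 0/0 indeterminate form.
Expand each to leading order near x = 0: numerator ~ 4·x, denominator ~ 5·x.
The limit of the ratio is 4/5.

Final answer: 4/5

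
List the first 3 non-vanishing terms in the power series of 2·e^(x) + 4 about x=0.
x^2 + 2·x + 6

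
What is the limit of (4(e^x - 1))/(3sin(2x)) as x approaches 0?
Both numerator and denominator → 0 as x → 0; this is a 0/0 indeterminate form.
Expand each to leading order near x = 0: numerator ~ 4·x, denominator ~ 6·x.
The limit of the ratio is 2/3.

Final answer: 2/3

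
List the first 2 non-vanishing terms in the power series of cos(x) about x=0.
1 - x^2/2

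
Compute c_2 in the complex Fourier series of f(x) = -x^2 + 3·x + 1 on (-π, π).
Compute the real Fourier coefficients first: a_2 = -1, b_2 = -3.
Then c_2 = (a_2 − i·b_2)/2 = -1/2 + 3·i/2.

Final answer: -1/2 + 3·i/2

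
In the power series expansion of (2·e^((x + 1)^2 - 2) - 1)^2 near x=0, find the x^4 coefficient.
Expand to order 4: (2·e^((x + 1)^2 - 2) - 1)^2 = x^4·(-1 + 2·e^(-1))^2·(38·e^(-1)/(3·(-1 + 2·e^(-1))) + 268·e^(-2)/(3·(-1 + 2·e^(-1))^2)) + x^3·(-1 + 2·e^(-1))^2·(40·e^(-1)/(3·(-1 + 2·e^(-1))) + 48·e^(-2)/(-1 + 2·e^(-1))^2) + x^2·(-1 + 2·e^(-1))^2·(12·e^(-1)/(-1 + 2·e^(-1)) + 16·e^(-2)/(-1 + 2·e^(-1))^2) + 8·x·(-1 + 2·e^(-1))·e^(-1) + (-1 + 2·e^(-1))^2 + O(x^5).
The coefficient of x^4 is (-1 + 2·e^(-1))^2·(38·e^(-1)/(3·(-1 + 2·e^(-1))) + 268·e^(-2)/(3·(-1 + 2·e^(-1))^2)).

Final answer: (-1 + 2·e^(-1))^2·(38·e^(-1)/(3·(-1 + 2·e^(-1))) + 268·e^(-2)/(3·(-1 + 2·e^(-1))^2))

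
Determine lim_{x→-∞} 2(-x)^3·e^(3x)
This is a 0·∞ indeterminate form at x → -∞.
Rewrite the product as 2(-x)^3 / e^(-3x) (an ∞/∞ form) and apply L'Hôpital, or use the standard hierarchy e^(3|x|) ≫ |(-x)^3| as x → -∞.
The indeterminate product → 0, so the limit = 0.

Final answer: 0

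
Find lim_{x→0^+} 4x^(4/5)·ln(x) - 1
The product is a 0·∞ indeterminate form at x → 0⁺.
Rewrite the product as 4·ln(x) / x^(-4/5) and apply L'Hôpital, or use the standard hierarchy x^(-4/5) ≫ |ln x| as x → 0⁺.
The indeterminate product → 0, so the limit = -1.

Final answer: -1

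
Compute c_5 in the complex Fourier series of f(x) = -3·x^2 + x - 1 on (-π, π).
Compute the real Fourier coefficients first: a_5 = 12/25, b_5 = 2/5.
Then c_5 = (a_5 − i·b_5)/2 = 6/25 - i/5.

Final answer: 6/25 - i/5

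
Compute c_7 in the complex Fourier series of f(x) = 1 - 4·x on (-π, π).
Compute the real Fourier coefficients first: a_7 = 0, b_7 = -8/7.
Then c_7 = (a_7 − i·b_7)/2 = 4·i/7.

Final answer: 4·i/7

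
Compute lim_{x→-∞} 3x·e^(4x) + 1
The product is a 0·∞ indeterminate form at x → -∞.
Rewrite the product as 3x / e^(-4x) (an ∞/∞ form) and apply L'Hôpital, or use the standard hierarchy e^(4|x|) ≫ |x| as x → -∞.
The indeterminate product → 0, so the limit = 1.

Final answer: 1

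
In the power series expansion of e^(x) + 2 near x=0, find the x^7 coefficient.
Expand to order 7: e^(x) + 2 = x^7/5040 + x^6/720 + x^5/120 + x^4/24 + x^3/6 + x^2/2 + x + 3 + O(x^8).
The coefficient of x^7 is 1/5040.

Final answer: 1/5040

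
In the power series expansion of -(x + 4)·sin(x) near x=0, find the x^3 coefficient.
Expand to order 3: -(x + 4)·sin(x) = 2·x^3/3 - x^2 - 4·x + O(x^4).
The coefficient of x^3 is 2/3.

Final answer: 2/3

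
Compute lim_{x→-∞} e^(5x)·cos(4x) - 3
Evaluate the dominant behaviour as x → -∞; each term tends to a finite value or vanishes.
Limit = -3.

Final answer: -3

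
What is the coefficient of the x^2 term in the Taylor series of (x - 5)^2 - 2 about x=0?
Expand to order 2: (x - 5)^2 - 2 = x^2 - 10·x + 23 + O(x^3).
The coefficient of x^2 is 1.

Final answer: 1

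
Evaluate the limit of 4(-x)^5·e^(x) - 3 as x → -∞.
The product is a 0·∞ indeterminate form at x → -∞.
Rewrite the product as 4(-x)^5 / e^(-x) (an ∞/∞ form) and apply L'Hôpital, or use the standard hierarchy e^(|x|) ≫ |(-x)^5| as x → -∞.
The indeterminate product → 0, so the limit = -3.

Final answer: -3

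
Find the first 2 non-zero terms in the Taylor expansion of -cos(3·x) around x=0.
9·x^2/2 - 1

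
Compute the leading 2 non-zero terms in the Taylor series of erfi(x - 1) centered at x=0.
2·e·x/√(π) - erfi(1)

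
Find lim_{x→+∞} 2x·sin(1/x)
As x → +∞: let u = 1/x → 0⁺; then 2·x·sin(1/x) = 2·1·sin(u)/u → 2·1·1 = 2.
Limit = 2.

Final answer: 2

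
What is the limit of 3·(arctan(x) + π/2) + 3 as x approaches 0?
Direct substitution at x = 0 gives 3 + 3·π/2.

Final answer: 3 + 3·π/2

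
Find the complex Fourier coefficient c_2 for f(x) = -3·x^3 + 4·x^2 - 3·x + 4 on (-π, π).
Compute the real Fourier coefficients first: a_2 = 4, b_2 = -3/2 + 3·π^2.
Then c_2 = (a_2 − i·b_2)/2 = 2 - 3·i·π^2/2 + 3·i/4.

Final answer: 2 - 3·i·π^2/2 + 3·i/4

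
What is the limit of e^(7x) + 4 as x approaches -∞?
Evaluate the dominant behaviour as x → -∞; each term tends to a finite value or vanishes.
Limit = 4.

Final answer: 4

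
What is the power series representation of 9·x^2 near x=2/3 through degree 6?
4 + 12·(x - 2/3) + 9·(x - 2/3)^2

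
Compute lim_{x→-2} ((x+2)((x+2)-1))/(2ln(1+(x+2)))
Both numerator and denominator → 0 as x → -2; this is a 0/0 indeterminate form.
Expand each to leading order near x = -2: numerator ~ -(x + 2), denominator ~ 2·(x + 2).
The limit of the ratio is -1/2.

Final answer: -1/2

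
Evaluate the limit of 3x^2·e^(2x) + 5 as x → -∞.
The product is a 0·∞ indeterminate form at x → -∞.
Rewrite the product as 3x^2 / e^(-2x) (an ∞/∞ form) and apply L'Hôpital, or use the standard hierarchy e^(2|x|) ≫ |x^2| as x → -∞.
The indeterminate product → 0, so the limit = 5.

Final answer: 5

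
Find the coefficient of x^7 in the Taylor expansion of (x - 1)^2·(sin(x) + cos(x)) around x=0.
Expand to order 7: (x - 1)^2·(sin(x) + cos(x)) = 11·x^7/1008 + 17·x^6/720 - 29·x^5/120 - x^4/8 + 11·x^3/6 - 3·x^2/2 - x + 1 + O(x^8).
The coefficient of x^7 is 11/1008.

Final answer: 11/1008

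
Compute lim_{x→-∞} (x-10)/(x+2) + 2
Evaluate the dominant behaviour as x → -∞; each term tends to a finite value or vanishes.
Limit = 3.

Final answer: 3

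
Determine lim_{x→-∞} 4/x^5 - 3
Evaluate the dominant behaviour as x → -∞; each term tends to a finite value or vanishes.
Limit = -3.

Final answer: -3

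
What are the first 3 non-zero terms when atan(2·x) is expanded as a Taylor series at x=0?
32·x^5/5 - 8·x^3/3 + 2·x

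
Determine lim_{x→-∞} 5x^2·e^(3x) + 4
The product is a 0·∞ indeterminate form at x → -∞.
Rewrite the product as 5x^2 / e^(-3x) (an ∞/∞ form) and apply L'Hôpital, or use the standard hierarchy e^(3|x|) ≫ |x^2| as x → -∞.
The indeterminate product → 0, so the limit = 4.

Final answer: 4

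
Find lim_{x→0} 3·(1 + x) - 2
Direct substitution at x = 0 gives 1.

Final answer: 1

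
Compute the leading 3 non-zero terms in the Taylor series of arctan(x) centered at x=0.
x^5/5 - x^3/3 + x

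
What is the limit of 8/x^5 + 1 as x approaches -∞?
Evaluate the dominant behaviour as x → -∞; each term tends to a finite value or vanishes.
Limit = 1.

Final answer: 1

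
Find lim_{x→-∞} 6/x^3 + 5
Evaluate the dominant behaviour as x → -∞; each term tends to a finite value or vanishes.
Limit = 5.

Final answer: 5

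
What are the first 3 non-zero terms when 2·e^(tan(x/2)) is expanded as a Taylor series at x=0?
x^2/4 + x + 2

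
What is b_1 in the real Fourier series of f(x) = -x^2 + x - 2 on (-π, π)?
b_1 = (1/π) ∫_{-π}^{π} f(x)·sin(1x) dx.
Evaluate the integral (use parity and integration by parts as needed): b_1 = 2.

Final answer: 2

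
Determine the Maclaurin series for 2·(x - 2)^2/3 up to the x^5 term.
2·x^2/3 - 8·x/3 + 8/3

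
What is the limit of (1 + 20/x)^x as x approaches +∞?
As x → +∞: this is the defining limit (1 + 20/x)^x → e^20.
Limit = e^(20).

Final answer: e^(20)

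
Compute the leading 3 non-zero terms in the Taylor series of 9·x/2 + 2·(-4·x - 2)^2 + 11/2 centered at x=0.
32·x^2 + 73·x/2 + 27/2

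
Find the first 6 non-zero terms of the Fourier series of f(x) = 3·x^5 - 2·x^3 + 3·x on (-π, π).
(-124·π^2 + 6·π^4 + 750)·sin(x) + (-3·π^4 - 57/2 + 17·π^2)·sin(2·x) + (-52·π^2/9 + 158/27 + 2·π^4)·sin(3·x) + (-3·π^4/2 - 165/64 + 23·π^2/8)·sin(4·x) + (-44·π^2/25 + 1014/625 + 6·π^4/5)·sin(5·x) + (-π^4 - 65/54 + 11·π^2/9)·sin(6·x)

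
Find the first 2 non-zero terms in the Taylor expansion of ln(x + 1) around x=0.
-x^2/2 + x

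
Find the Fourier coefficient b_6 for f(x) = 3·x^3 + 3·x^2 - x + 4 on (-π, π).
b_6 = (1/π) ∫_{-π}^{π} f(x)·sin(6x) dx.
Evaluate the integral (use parity and integration by parts as needed): b_6 = 1/2 - π^2.

Final answer: 1/2 - π^2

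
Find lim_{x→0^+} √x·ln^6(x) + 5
The product is a 0·∞ indeterminate form at x → 0⁺.
Rewrite the product as ln^6(x) / x^(-1/2) and apply L'Hôpital, or use the standard hierarchy x^(-1/2) ≫ |ln x|^6 as x → 0⁺.
The indeterminate product → 0, so the limit = 5.

Final answer: 5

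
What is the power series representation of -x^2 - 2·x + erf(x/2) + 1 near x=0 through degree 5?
x^5/(160·√(π)) - x^3/(12·√(π)) - x^2 + x·(-2 + 1/√(π)) + 1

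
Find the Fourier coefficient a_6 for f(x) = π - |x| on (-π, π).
a_6 = (1/π) ∫_{-π}^{π} f(x)·cos(6x) dx.
Evaluate the integral (use parity and integration by parts as needed): a_6 = 0.

Final answer: 0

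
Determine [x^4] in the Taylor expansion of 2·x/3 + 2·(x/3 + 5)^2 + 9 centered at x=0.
Expand to order 4: 2·x/3 + 2·(x/3 + 5)^2 + 9 = 2·x^2/9 + 22·x/3 + 59 + O(x^5).
The coefficient of x^4 is 0.

Final answer: 0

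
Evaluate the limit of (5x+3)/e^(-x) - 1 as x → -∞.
The quotient is an ∞/∞ indeterminate form as x → -∞.
Compare growth rates of the dominant terms (exponentials ≫ polynomials ≫ logarithms), or apply L'Hôpital's rule; the quotient → 0.
Adding the constant: 0 - 1 = -1. Limit = -1.

Final answer: -1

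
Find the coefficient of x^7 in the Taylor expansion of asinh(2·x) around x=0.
Expand to order 7: asinh(2·x) = -40·x^7/7 + 12·x^5/5 - 4·x^3/3 + 2·x + O(x^8).
The coefficient of x^7 is -40/7.

Final answer: -40/7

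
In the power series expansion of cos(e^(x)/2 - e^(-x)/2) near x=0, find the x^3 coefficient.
0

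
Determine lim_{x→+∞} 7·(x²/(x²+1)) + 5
Evaluate the dominant behaviour as x → +∞; each term tends to a finite value or vanishes.
Limit = 12.

Final answer: 12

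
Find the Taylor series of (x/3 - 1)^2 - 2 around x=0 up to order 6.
x^2/9 - 2·x/3 - 1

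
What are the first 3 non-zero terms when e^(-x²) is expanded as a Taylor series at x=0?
x^4/2 - x^2 + 1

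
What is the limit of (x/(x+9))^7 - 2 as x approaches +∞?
As x → +∞: x/(x+9) = 1/(1 + 9/x) → 1, and the 7th power of a limit-1 base also → 1; with the additive constant, 1 - 2 = -1.
Limit = -1.

Final answer: -1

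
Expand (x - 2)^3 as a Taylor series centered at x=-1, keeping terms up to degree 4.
-27 + 27·(x + 1) - 9·(x + 1)^2 + (x + 1)^3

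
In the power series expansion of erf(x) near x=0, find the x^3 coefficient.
Expand to order 3: erf(x) = -2·x^3/(3·√(π)) + 2·x/√(π) + O(x^4).
The coefficient of x^3 is -2/(3·√(π)).

Final answer: -2/(3·√(π))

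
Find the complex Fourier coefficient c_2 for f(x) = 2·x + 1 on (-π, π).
Compute the real Fourier coefficients first: a_2 = 0, b_2 = -2.
Then c_2 = (a_2 − i·b_2)/2 = i.

Final answer: i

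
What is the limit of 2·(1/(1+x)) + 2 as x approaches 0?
Direct substitution at x = 0 gives 4.

Final answer: 4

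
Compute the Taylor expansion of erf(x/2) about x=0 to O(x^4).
-x^3/(12·√(π)) + x/√(π)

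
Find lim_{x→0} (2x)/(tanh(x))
Both numerator and denominator → 0 as x → 0; this is a 0/0 indeterminate form.
Expand each to leading order near x = 0: numerator ~ 2·x, denominator ~ x.
The limit of the ratio is 2.

Final answer: 2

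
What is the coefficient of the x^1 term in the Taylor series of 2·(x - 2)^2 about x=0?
Expand to order 1: 2·(x - 2)^2 = 8 - 8·x + O(x^2).
The coefficient of x^1 is -8.

Final answer: -8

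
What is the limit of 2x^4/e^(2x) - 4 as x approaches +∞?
The quotient is an ∞/∞ indeterminate form as x → +∞.
The exponential denominator e^(2x) dominates the polynomial numerator (e^x ≫ x^4 as x → ∞), so the quotient → 0.
Adding the constant: 0 - 4 = -4. Limit = -4.

Final answer: -4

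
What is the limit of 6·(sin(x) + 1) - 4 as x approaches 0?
Direct substitution at x = 0 gives 2.

Final answer: 2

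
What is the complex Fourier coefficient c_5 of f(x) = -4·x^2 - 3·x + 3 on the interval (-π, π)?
Compute the real Fourier coefficients first: a_5 = 16/25, b_5 = -6/5.
Then c_5 = (a_5 − i·b_5)/2 = 8/25 + 3·i/5.

Final answer: 8/25 + 3·i/5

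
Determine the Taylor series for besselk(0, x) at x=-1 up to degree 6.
besselk(0, -1) - besselk(1, -1)·(x + 1) + (besselk(0, -1)/4 + besselk(2, -1)/4)·(x + 1)^2 + (-besselk(3, -1)/24 - besselk(1, -1)/8)·(x + 1)^3 + (besselk(0, -1)/64 + besselk(2, -1)/48 + besselk(4, -1)/192)·(x + 1)^4 + (-besselk(5, -1)/1920 - besselk(3, -1)/384 - besselk(1, -1)/192)·(x + 1)^5 + (besselk(0, -1)/2304 + besselk(2, -1)/1536 + besselk(4, -1)/3840 + besselk(6, -1)/23040)·(x + 1)^6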